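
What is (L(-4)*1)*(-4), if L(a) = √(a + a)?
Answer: -8*I*√2 ≈ -11.314*I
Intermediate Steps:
L(a) = √2*√a (L(a) = √(2*a) = √2*√a)
(L(-4)*1)*(-4) = ((√2*√(-4))*1)*(-4) = ((√2*(2*I))*1)*(-4) = ((2*I*√2)*1)*(-4) = (2*I*√2)*(-4) = -8*I*√2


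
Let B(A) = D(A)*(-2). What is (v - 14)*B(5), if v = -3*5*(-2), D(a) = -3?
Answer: 96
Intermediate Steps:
B(A) = 6 (B(A) = -3*(-2) = 6)
v = 30 (v = -15*(-2) = 30)
(v - 14)*B(5) = (30 - 14)*6 = 16*6 = 96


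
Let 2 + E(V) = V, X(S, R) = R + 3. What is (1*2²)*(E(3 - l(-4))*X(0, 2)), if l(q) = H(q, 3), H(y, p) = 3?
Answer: -40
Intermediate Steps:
X(S, R) = 3 + R
l(q) = 3
E(V) = -2 + V
(1*2²)*(E(3 - l(-4))*X(0, 2)) = (1*2²)*((-2 + (3 - 1*3))*(3 + 2)) = (1*4)*((-2 + (3 - 3))*5) = 4*((-2 + 0)*5) = 4*(-2*5) = 4*(-10) = -40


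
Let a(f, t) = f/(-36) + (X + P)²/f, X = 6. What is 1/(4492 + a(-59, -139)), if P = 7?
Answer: 2124/9538405 ≈ 0.00022268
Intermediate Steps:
a(f, t) = 169/f - f/36 (a(f, t) = f/(-36) + (6 + 7)²/f = f*(-1/36) + 13²/f = -f/36 + 169/f = 169/f - f/36)
1/(4492 + a(-59, -139)) = 1/(4492 + (169/(-59) - 1/36*(-59))) = 1/(4492 + (169*(-1/59) + 59/36)) = 1/(4492 + (-169/59 + 59/36)) = 1/(4492 - 2603/2124) = 1/(9538405/2124) = 2124/9538405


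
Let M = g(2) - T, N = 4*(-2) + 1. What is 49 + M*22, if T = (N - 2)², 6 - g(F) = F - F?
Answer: -1601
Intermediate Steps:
g(F) = 6 (g(F) = 6 - (F - F) = 6 - 1*0 = 6 + 0 = 6)
N = -7 (N = -8 + 1 = -7)
T = 81 (T = (-7 - 2)² = (-9)² = 81)
M = -75 (M = 6 - 1*81 = 6 - 81 = -75)
49 + M*22 = 49 - 75*22 = 49 - 1650 = -1601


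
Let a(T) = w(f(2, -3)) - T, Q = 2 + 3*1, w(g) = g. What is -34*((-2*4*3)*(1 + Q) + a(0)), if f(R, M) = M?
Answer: 4998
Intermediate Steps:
Q = 5 (Q = 2 + 3 = 5)
a(T) = -3 - T
-34*((-2*4*3)*(1 + Q) + a(0)) = -34*((-2*4*3)*(1 + 5) + (-3 - 1*0)) = -34*(-8*3*6 + (-3 + 0)) = -34*(-24*6 - 3) = -34*(-144 - 3) = -34*(-147) = 4998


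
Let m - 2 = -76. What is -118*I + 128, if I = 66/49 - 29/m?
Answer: -139931/1813 ≈ -77.182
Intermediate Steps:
m = -74 (m = 2 - 76 = -74)
I = 6305/3626 (I = 66/49 - 29/(-74) = 66*(1/49) - 29*(-1/74) = 66/49 + 29/74 = 6305/3626 ≈ 1.7388)
-118*I + 128 = -118*6305/3626 + 128 = -371995/1813 + 128 = -139931/1813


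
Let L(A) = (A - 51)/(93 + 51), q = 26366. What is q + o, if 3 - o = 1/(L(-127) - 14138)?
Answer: 26844301297/1018025 ≈ 26369.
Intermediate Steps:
L(A) = -17/48 + A/144 (L(A) = (-51 + A)/144 = (-51 + A)*(1/144) = -17/48 + A/144)
o = 3054147/1018025 (o = 3 - 1/((-17/48 + (1/144)*(-127)) - 14138) = 3 - 1/((-17/48 - 127/144) - 14138) = 3 - 1/(-89/72 - 14138) = 3 - 1/(-1018025/72) = 3 - 1*(-72/1018025) = 3 + 72/1018025 = 3054147/1018025 ≈ 3.0001)
q + o = 26366 + 3054147/1018025 = 26844301297/1018025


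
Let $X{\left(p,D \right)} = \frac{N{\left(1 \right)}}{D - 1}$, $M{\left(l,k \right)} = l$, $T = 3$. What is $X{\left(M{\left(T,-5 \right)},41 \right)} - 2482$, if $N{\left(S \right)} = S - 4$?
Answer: $- \frac{99283}{40} \approx -2482.1$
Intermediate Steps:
$N{\left(S \right)} = -4 + S$
$X{\left(p,D \right)} = - \frac{3}{-1 + D}$ ($X{\left(p,D \right)} = \frac{-4 + 1}{D - 1} = - \frac{3}{-1 + D}$)
$X{\left(M{\left(T,-5 \right)},41 \right)} - 2482 = - \frac{3}{-1 + 41} - 2482 = - \frac{3}{40} - 2482 = - \frac{99283}{40}$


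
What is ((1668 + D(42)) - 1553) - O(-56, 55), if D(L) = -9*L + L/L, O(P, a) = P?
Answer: -206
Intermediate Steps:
D(L) = 1 - 9*L (D(L) = -9*L + 1 = 1 - 9*L)
((1668 + D(42)) - 1553) - O(-56, 55) = ((1668 + (1 - 9*42)) - 1553) - 1*(-56) = ((1668 + (1 - 378)) - 1553) + 56 = ((1668 - 377) - 1553) + 56 = (1291 - 1553) + 56 = -262 + 56 = -206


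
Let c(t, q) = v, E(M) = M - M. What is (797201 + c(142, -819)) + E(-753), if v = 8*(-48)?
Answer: 796817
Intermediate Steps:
E(M) = 0
v = -384
c(t, q) = -384
(797201 + c(142, -819)) + E(-753) = (797201 - 384) + 0 = 796817 + 0 = 796817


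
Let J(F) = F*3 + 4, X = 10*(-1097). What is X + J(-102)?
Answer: -11272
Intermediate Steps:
X = -10970
J(F) = 4 + 3*F (J(F) = 3*F + 4 = 4 + 3*F)
X + J(-102) = -10970 + (4 + 3*(-102)) = -10970 + (4 - 306) = -10970 - 302 = -11272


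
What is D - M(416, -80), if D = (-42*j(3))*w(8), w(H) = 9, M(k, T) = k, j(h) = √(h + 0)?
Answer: -416 - 378*√3 ≈ -1070.7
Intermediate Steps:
j(h) = √h
D = -378*√3 (D = -42*√3*9 = -378*√3 ≈ -654.71)
D - M(416, -80) = -378*√3 - 1*416 = -378*√3 - 416 = -416 - 378*√3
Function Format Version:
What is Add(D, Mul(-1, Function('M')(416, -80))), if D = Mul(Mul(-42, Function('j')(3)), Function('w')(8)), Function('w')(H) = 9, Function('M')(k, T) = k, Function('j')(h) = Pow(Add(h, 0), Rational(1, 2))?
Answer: Add(-416, Mul(-378, Pow(3, Rational(1, 2)))) ≈ -1070.7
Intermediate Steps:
Function('j')(h) = Pow(h, Rational(1, 2))
D = Mul(-378, Pow(3, Rational(1, 2))) (D = Mul(Mul(-42, Pow(3, Rational(1, 2))), 9) = Mul(-378, Pow(3, Rational(1, 2))) ≈ -654.71)
Add(D, Mul(-1, Function('M')(416, -80))) = Add(Mul(-378, Pow(3, Rational(1, 2))), Mul(-1, 416)) = Add(Mul(-378, Pow(3, Rational(1, 2))), -416) = Add(-416, Mul(-378, Pow(3, Rational(1, 2))))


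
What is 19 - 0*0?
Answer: 19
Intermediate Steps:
19 - 0*0 = 19 - 39*0 = 19 + 0 = 19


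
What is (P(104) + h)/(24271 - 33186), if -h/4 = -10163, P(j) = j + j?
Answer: -8172/1783 ≈ -4.5833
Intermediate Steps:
P(j) = 2*j
h = 40652 (h = -4*(-10163) = 40652)
(P(104) + h)/(24271 - 33186) = (2*104 + 40652)/(24271 - 33186) = (208 + 40652)/(-8915) = 40860*(-1/8915) = -8172/1783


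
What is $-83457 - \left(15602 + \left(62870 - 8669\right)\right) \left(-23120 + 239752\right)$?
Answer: $-15121646953$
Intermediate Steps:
$-83457 - \left(15602 + \left(62870 - 8669\right)\right) \left(-23120 + 239752\right) = -83457 - \left(15602 + \left(62870 - 8669\right)\right) 216632 = -83457 - \left(15602 + 54201\right) 216632 = -83457 - 69803 \cdot 216632 = -83457 - 15121563496 = -15121646953$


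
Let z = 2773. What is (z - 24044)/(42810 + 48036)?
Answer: -21271/90846 ≈ -0.23414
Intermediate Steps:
(z - 24044)/(42810 + 48036) = (2773 - 24044)/(42810 + 48036) = -21271/90846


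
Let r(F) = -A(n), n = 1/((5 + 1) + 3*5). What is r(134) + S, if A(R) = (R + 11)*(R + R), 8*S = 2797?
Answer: 1229765/3528 ≈ 348.57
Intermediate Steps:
S = 2797/8 (S = (⅛)*2797 = 2797/8 ≈ 349.63)
n = 1/21 (n = 1/(6 + 15) = 1/21 ≈ 0.047619)
A(R) = 2*R*(11 + R) (A(R) = (11 + R)*(2*R) = 2*R*(11 + R))
r(F) = -464/441 (r(F) = -2*(11 + 1/21)/21 = -2*232/(21*21) = -1*464/441 = -464/441)
r(134) + S = -464/441 + 2797/8 = 1229765/3528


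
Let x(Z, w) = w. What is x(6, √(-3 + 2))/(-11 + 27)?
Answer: I/16 ≈ 0.0625*I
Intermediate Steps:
x(6, √(-3 + 2))/(-11 + 27) = √(-3 + 2)/(-11 + 27) = √(-1)/16 = I*(1/16) = I/16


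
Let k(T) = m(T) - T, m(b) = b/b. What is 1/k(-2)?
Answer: ⅓ ≈ 0.33333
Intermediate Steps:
m(b) = 1
k(T) = 1 - T
1/k(-2) = 1/(1 - 1*(-2)) = 1/(1 + 2) = 1/3 = ⅓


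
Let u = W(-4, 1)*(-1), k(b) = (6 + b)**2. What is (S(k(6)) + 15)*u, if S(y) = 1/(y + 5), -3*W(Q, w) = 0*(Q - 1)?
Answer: 0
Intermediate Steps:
W(Q, w) = 0 (W(Q, w) = -0*(Q - 1) = -0*(-1 + Q) = -1/3*0 = 0)
u = 0 (u = 0*(-1) = 0)
S(y) = 1/(5 + y)
(S(k(6)) + 15)*u = (1/(5 + (6 + 6)**2) + 15)*0 = (1/(5 + 12**2) + 15)*0 = (1/(5 + 144) + 15)*0 = (1/149 + 15)*0 = (2236/149)*0 = 0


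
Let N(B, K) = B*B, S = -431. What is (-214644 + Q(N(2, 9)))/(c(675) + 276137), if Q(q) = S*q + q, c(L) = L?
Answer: -54091/69203 ≈ -0.78163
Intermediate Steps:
N(B, K) = B²
Q(q) = -430*q (Q(q) = -431*q + q = -430*q)
(-214644 + Q(N(2, 9)))/(c(675) + 276137) = (-214644 - 430*2²)/(675 + 276137) = (-214644 - 430*4)/276812 = (-214644 - 1720)*(1/276812) = -216364*1/276812 = -54091/69203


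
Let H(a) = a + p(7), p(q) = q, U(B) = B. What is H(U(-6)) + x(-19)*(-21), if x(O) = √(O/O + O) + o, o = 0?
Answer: 1 - 63*I*√2 ≈ 1.0 - 89.095*I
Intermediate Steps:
H(a) = 7 + a (H(a) = a + 7 = 7 + a)
x(O) = √(1 + O) (x(O) = √(O/O + O) + 0 = √(1 + O) + 0 = √(1 + O))
H(U(-6)) + x(-19)*(-21) = (7 - 6) + √(1 - 19)*(-21) = 1 + √(-18)*(-21) = 1 + (3*I*√2)*(-21) = 1 - 63*I*√2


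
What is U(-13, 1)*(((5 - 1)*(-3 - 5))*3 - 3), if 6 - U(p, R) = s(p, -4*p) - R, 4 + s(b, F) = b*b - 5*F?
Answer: -10098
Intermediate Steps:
s(b, F) = -4 + b**2 - 5*F (s(b, F) = -4 + (b*b - 5*F) = -4 + (b**2 - 5*F) = -4 + b**2 - 5*F)
U(p, R) = 10 + R - p**2 - 20*p (U(p, R) = 6 - ((-4 + p**2 - (-20)*p) - R) = 6 - ((-4 + p**2 + 20*p) - R) = 6 - (-4 + p**2 - R + 20*p) = 6 + (4 + R - p**2 - 20*p) = 10 + R - p**2 - 20*p)
U(-13, 1)*(((5 - 1)*(-3 - 5))*3 - 3) = (10 + 1 - 1*(-13)**2 - 20*(-13))*(((5 - 1)*(-3 - 5))*3 - 3) = (10 + 1 - 1*169 + 260)*((4*(-8))*3 - 3) = (10 + 1 - 169 + 260)*(-32*3 - 3) = 102*(-96 - 3) = 102*(-99) = -10098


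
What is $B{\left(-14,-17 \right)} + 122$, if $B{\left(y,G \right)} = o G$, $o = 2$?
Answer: $88$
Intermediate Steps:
$B{\left(y,G \right)} = 2 G$
$B{\left(-14,-17 \right)} + 122 = 2 \left(-17\right) + 122 = -34 + 122 = 88$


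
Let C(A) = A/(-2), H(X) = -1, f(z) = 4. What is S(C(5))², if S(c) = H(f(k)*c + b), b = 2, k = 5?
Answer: 1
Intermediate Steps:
C(A) = -A/2 (C(A) = A*(-½) = -A/2)
S(c) = -1
S(C(5))² = (-1)² = 1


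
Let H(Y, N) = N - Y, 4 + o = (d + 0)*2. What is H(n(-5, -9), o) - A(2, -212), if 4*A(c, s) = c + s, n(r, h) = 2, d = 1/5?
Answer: 469/10 ≈ 46.900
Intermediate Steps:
d = ⅕ ≈ 0.20000
A(c, s) = c/4 + s/4 (A(c, s) = (c + s)/4 = c/4 + s/4)
o = -18/5 (o = -4 + (⅕ + 0)*2 = -4 + (⅕)*2 = -4 + ⅖ = -18/5 ≈ -3.6000)
H(n(-5, -9), o) - A(2, -212) = (-18/5 - 1*2) - ((¼)*2 + (¼)*(-212)) = (-18/5 - 2) - (½ - 53) = -28/5 - 1*(-105/2) = -28/5 + 105/2 = 469/10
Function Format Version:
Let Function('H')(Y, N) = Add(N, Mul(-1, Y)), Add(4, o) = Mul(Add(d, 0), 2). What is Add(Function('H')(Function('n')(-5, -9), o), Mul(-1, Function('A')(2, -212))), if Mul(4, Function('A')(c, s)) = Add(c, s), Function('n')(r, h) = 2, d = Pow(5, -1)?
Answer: Rational(469, 10) ≈ 46.900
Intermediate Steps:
d = Rational(1, 5) ≈ 0.20000
Function('A')(c, s) = Add(Mul(Rational(1, 4), c), Mul(Rational(1, 4), s)) (Function('A')(c, s) = Mul(Rational(1, 4), Add(c, s)) = Add(Mul(Rational(1, 4), c), Mul(Rational(1, 4), s)))
o = Rational(-18, 5) (o = Add(-4, Mul(Add(Rational(1, 5), 0), 2)) = Add(-4, Mul(Rational(1, 5), 2)) = Add(-4, Rational(2, 5)) = Rational(-18, 5) ≈ -3.6000)
Add(Function('H')(Function('n')(-5, -9), o), Mul(-1, Function('A')(2, -212))) = Add(Add(Rational(-18, 5), Mul(-1, 2)), Mul(-1, Add(Mul(Rational(1, 4), 2), Mul(Rational(1, 4), -212)))) = Add(Add(Rational(-18, 5), -2), Mul(-1, Add(Rational(1, 2), -53))) = Add(Rational(-28, 5), Mul(-1, Rational(-105, 2))) = Add(Rational(-28, 5), Rational(105, 2)) = Rational(469, 10)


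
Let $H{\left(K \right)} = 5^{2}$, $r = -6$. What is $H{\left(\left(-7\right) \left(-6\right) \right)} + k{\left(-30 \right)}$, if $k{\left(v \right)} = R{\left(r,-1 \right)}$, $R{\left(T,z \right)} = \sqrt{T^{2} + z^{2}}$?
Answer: $25 + \sqrt{37} \approx 31.083$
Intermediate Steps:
$H{\left(K \right)} = 25$
$k{\left(v \right)} = \sqrt{37}$ ($k{\left(v \right)} = \sqrt{\left(-6\right)^{2} + \left(-1\right)^{2}} = \sqrt{36 + 1} = \sqrt{37}$)
$H{\left(\left(-7\right) \left(-6\right) \right)} + k{\left(-30 \right)} = 25 + \sqrt{37}$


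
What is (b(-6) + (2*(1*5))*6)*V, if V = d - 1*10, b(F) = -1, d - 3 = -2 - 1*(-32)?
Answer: 1357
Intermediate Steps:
d = 33 (d = 3 + (-2 - 1*(-32)) = 3 + (-2 + 32) = 3 + 30 = 33)
V = 23 (V = 33 - 1*10 = 33 - 10 = 23)
(b(-6) + (2*(1*5))*6)*V = (-1 + (2*(1*5))*6)*23 = (-1 + (2*5)*6)*23 = (-1 + 10*6)*23 = (-1 + 60)*23 = 59*23 = 1357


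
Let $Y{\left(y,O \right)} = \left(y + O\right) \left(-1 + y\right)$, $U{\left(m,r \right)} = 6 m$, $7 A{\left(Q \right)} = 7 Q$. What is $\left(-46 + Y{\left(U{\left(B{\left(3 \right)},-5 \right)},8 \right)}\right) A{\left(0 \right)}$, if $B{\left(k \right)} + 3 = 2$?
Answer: $0$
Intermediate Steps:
$A{\left(Q \right)} = Q$ ($A{\left(Q \right)} = \frac{7 Q}{7} = Q$)
$B{\left(k \right)} = -1$ ($B{\left(k \right)} = -3 + 2 = -1$)
$Y{\left(y,O \right)} = \left(-1 + y\right) \left(O + y\right)$ ($Y{\left(y,O \right)} = \left(O + y\right) \left(-1 + y\right) = \left(-1 + y\right) \left(O + y\right)$)
$\left(-46 + Y{\left(U{\left(B{\left(3 \right)},-5 \right)},8 \right)}\right) A{\left(0 \right)} = \left(-46 + \left(\left(6 \left(-1\right)\right)^{2} - 8 - 6 \left(-1\right) + 8 \cdot 6 \left(-1\right)\right)\right) 0 = \left(-46 + \left(\left(-6\right)^{2} - 8 - -6 + 8 \left(-6\right)\right)\right) 0 = \left(-46 + \left(36 - 8 + 6 - 48\right)\right) 0 = \left(-46 - 14\right) 0 = \left(-60\right) 0 = 0$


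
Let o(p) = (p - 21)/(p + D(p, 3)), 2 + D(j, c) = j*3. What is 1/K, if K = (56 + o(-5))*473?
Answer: 1/27047 ≈ 3.6973e-5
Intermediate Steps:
D(j, c) = -2 + 3*j (D(j, c) = -2 + j*3 = -2 + 3*j)
o(p) = (-21 + p)/(-2 + 4*p) (o(p) = (p - 21)/(p + (-2 + 3*p)) = (-21 + p)/(-2 + 4*p))
K = 27047 (K = (56 + (-21 - 5)/(2*(-1 + 2*(-5))))*473 = (56 + (1/2)*(-26)/(-1 - 10))*473 = (56 + (1/2)*(-26)/(-11))*473 = (56 + (1/2)*(-1/11)*(-26))*473 = (56 + 13/11)*473 = (629/11)*473 = 27047)
1/K = 1/27047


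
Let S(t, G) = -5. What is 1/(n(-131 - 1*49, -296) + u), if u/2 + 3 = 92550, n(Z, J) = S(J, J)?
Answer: 1/185089 ≈ 5.4028e-6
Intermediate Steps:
n(Z, J) = -5
u = 185094 (u = -6 + 2*92550 = -6 + 185100 = 185094)
1/(n(-131 - 1*49, -296) + u) = 1/(-5 + 185094) = 1/185089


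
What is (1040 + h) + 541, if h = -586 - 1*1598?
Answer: -603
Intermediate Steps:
h = -2184 (h = -586 - 1598 = -2184)
(1040 + h) + 541 = (1040 - 2184) + 541 = -1144 + 541 = -603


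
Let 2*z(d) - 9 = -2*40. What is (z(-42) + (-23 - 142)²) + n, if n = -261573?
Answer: -468767/2 ≈ -2.3438e+5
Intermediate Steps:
z(d) = -71/2 (z(d) = 9/2 + (-2*40)/2 = 9/2 + (½)*(-80) = 9/2 - 40 = -71/2)
(z(-42) + (-23 - 142)²) + n = (-71/2 + (-23 - 142)²) - 261573 = (-71/2 + (-165)²) - 261573 = (-71/2 + 27225) - 261573 = 54379/2 - 261573 = -468767/2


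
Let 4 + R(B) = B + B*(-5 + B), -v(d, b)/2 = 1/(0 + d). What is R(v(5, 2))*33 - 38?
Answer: -2798/25 ≈ -111.92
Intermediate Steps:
v(d, b) = -2/d (v(d, b) = -2/(0 + d) = -2/d)
R(B) = -4 + B + B*(-5 + B) (R(B) = -4 + (B + B*(-5 + B)) = -4 + B + B*(-5 + B))
R(v(5, 2))*33 - 38 = (-4 + (-2/5)**2 - (-8)/5)*33 - 38 = (-4 + (-2*1/5)**2 - (-8)/5)*33 - 38 = (-4 + (-2/5)**2 - 4*(-2/5))*33 - 38 = (-4 + 4/25 + 8/5)*33 - 38 = -56/25*33 - 38 = -1848/25 - 38 = -2798/25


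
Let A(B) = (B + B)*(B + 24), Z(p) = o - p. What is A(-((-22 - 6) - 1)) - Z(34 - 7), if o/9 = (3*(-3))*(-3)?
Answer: 2858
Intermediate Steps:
o = 243 (o = 9*((3*(-3))*(-3)) = 9*(-9*(-3)) = 9*27 = 243)
Z(p) = 243 - p
A(B) = 2*B*(24 + B) (A(B) = (2*B)*(24 + B) = 2*B*(24 + B))
A(-((-22 - 6) - 1)) - Z(34 - 7) = 2*(-((-22 - 6) - 1))*(24 - ((-22 - 6) - 1)) - (243 - (34 - 7)) = 2*(-(-28 - 1))*(24 - (-28 - 1)) - (243 - 1*27) = 2*(-1*(-29))*(24 - 1*(-29)) - (243 - 27) = 2*29*(24 + 29) - 1*216 = 2*29*53 - 216 = 3074 - 216 = 2858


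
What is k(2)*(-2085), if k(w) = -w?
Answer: 4170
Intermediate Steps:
k(2)*(-2085) = -1*2*(-2085) = -2*(-2085) = 4170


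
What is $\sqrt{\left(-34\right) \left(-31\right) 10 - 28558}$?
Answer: $3 i \sqrt{2002} \approx 134.23 i$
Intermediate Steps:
$\sqrt{\left(-34\right) \left(-31\right) 10 - 28558} = \sqrt{1054 \cdot 10 - 28558} = \sqrt{10540 - 28558} = \sqrt{-18018} = 3 i \sqrt{2002}$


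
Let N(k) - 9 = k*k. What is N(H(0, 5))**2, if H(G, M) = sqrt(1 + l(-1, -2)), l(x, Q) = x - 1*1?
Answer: 64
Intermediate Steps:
l(x, Q) = -1 + x (l(x, Q) = x - 1 = -1 + x)
H(G, M) = I (H(G, M) = sqrt(1 + (-1 - 1)) = sqrt(1 - 2) = sqrt(-1) = I)
N(k) = 9 + k**2 (N(k) = 9 + k*k = 9 + k**2)
N(H(0, 5))**2 = (9 + I**2)**2 = (9 - 1)**2 = 8**2 = 64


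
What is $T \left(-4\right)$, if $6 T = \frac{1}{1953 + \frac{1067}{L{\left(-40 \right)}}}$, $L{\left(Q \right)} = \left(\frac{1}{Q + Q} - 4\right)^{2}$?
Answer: $- \frac{68694}{208067873} \approx -0.00033015$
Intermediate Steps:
$L{\left(Q \right)} = \left(-4 + \frac{1}{2 Q}\right)^{2}$ ($L{\left(Q \right)} = \left(\frac{1}{2 Q} - 4\right)^{2} = \left(-4 + \frac{1}{2 Q}\right)^{2}$)
$T = \frac{34347}{416135746}$ ($T = \frac{1}{6 \left(1953 + \frac{1067}{\frac{1}{4} \cdot \frac{1}{1600} \left(-1 + 8 \left(-40\right)\right)^{2}}\right)} = \frac{1}{6 \left(1953 + \frac{1067}{\frac{1}{4} \cdot \frac{1}{1600} \left(-1 - 320\right)^{2}}\right)} = \frac{1}{6 \left(1953 + \frac{1067}{\frac{1}{4} \cdot \frac{1}{1600} \left(-321\right)^{2}}\right)} = \frac{1}{6 \left(1953 + \frac{1067}{\frac{1}{4} \cdot \frac{1}{1600} \cdot 103041}\right)} = \frac{1}{6 \left(1953 + \frac{1067}{\frac{103041}{6400}}\right)} = \frac{1}{6 \left(1953 + 1067 \cdot \frac{6400}{103041}\right)} = \frac{1}{6 \left(1953 + \frac{6828800}{103041}\right)} = \frac{1}{6 \cdot \frac{208067873}{103041}} = \frac{1}{6} \cdot \frac{103041}{208067873} = \frac{34347}{416135746} \approx 8.2538 \cdot 10^{-5}$)
$T \left(-4\right) = \frac{34347}{416135746} \left(-4\right) = - \frac{68694}{208067873}$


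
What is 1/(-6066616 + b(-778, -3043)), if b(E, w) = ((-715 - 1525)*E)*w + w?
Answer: -1/5309166619 ≈ -1.8835e-10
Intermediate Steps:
b(E, w) = w - 2240*E*w (b(E, w) = (-2240*E)*w + w = -2240*E*w + w = w - 2240*E*w)
1/(-6066616 + b(-778, -3043)) = 1/(-6066616 - 3043*(1 - 2240*(-778))) = 1/(-6066616 - 3043*(1 + 1742720)) = 1/(-6066616 - 3043*1742721) = 1/(-6066616 - 5303100003) = 1/(-5309166619) = -1/5309166619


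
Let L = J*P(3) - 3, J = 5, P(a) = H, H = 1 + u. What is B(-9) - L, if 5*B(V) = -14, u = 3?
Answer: -99/5 ≈ -19.800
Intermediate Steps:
H = 4 (H = 1 + 3 = 4)
P(a) = 4
B(V) = -14/5 (B(V) = (1/5)*(-14) = -14/5)
L = 17 (L = 5*4 - 3 = 20 - 3 = 17)
B(-9) - L = -14/5 - 1*17 = -14/5 - 17 = -99/5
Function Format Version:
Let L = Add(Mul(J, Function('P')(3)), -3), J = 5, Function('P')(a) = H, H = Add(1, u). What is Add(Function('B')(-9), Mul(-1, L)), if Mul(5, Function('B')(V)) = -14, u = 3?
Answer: Rational(-99, 5) ≈ -19.800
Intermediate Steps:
H = 4 (H = Add(1, 3) = 4)
Function('P')(a) = 4
Function('B')(V) = Rational(-14, 5) (Function('B')(V) = Mul(Rational(1, 5), -14) = Rational(-14, 5))
L = 17 (L = Add(Mul(5, 4), -3) = Add(20, -3) = 17)
Add(Function('B')(-9), Mul(-1, L)) = Add(Rational(-14, 5), Mul(-1, 17)) = Add(Rational(-14, 5), -17) = Rational(-99, 5)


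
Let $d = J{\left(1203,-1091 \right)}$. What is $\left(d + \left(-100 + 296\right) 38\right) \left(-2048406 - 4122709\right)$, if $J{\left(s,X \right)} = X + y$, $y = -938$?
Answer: $-33441272185$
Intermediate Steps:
$J{\left(s,X \right)} = -938 + X$ ($J{\left(s,X \right)} = X - 938 = -938 + X$)
$d = -2029$ ($d = -938 - 1091 = -2029$)
$\left(d + \left(-100 + 296\right) 38\right) \left(-2048406 - 4122709\right) = \left(-2029 + \left(-100 + 296\right) 38\right) \left(-2048406 - 4122709\right) = \left(-2029 + 196 \cdot 38\right) \left(-6171115\right) = \left(-2029 + 7448\right) \left(-6171115\right) = 5419 \left(-6171115\right) = -33441272185$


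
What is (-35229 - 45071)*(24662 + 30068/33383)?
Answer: -66112725604200/33383 ≈ -1.9804e+9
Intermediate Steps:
(-35229 - 45071)*(24662 + 30068/33383) = -80300*(24662 + 30068*(1/33383)) = -80300*(24662 + 30068/33383) = -80300*823321614/33383 = -66112725604200/33383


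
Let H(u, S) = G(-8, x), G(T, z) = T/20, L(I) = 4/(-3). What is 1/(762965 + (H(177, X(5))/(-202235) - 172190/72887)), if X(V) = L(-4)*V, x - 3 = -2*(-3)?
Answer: 73701512225/56231500160669649 ≈ 1.3107e-6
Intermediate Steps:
x = 9 (x = 3 - 2*(-3) = 3 + 6 = 9)
L(I) = -4/3 (L(I) = 4*(-⅓) = -4/3)
G(T, z) = T/20 (G(T, z) = T*(1/20) = T/20)
X(V) = -4*V/3
H(u, S) = -⅖ (H(u, S) = (1/20)*(-8) = -⅖)
1/(762965 + (H(177, X(5))/(-202235) - 172190/72887)) = 1/(762965 + (-⅖/(-202235) - 172190/72887)) = 1/(762965 + (-⅖*(-1/202235) - 172190*1/72887)) = 1/(762965 + (2/1011175 - 172190/72887)) = 1/(762965 - 174114077476/73701512225) = 1/(56231500160669649/73701512225) = 73701512225/56231500160669649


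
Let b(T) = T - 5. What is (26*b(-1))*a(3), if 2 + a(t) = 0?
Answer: 312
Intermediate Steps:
b(T) = -5 + T
a(t) = -2 (a(t) = -2 + 0 = -2)
(26*b(-1))*a(3) = (26*(-5 - 1))*(-2) = (26*(-6))*(-2) = -156*(-2) = 312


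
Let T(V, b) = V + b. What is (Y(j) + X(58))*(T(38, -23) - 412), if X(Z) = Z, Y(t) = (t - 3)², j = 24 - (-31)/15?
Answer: -52708102/225 ≈ -2.3426e+5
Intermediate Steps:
j = 391/15 (j = 24 - (-31)/15 = 24 - 1*(-31/15) = 24 + 31/15 = 391/15 ≈ 26.067)
Y(t) = (-3 + t)²
(Y(j) + X(58))*(T(38, -23) - 412) = ((-3 + 391/15)² + 58)*((38 - 23) - 412) = ((346/15)² + 58)*(15 - 412) = (119716/225 + 58)*(-397) = (132766/225)*(-397) = -52708102/225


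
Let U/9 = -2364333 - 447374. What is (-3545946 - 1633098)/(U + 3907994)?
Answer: 5179044/21397369 ≈ 0.24204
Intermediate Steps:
U = -25305363 (U = 9*(-2364333 - 447374) = 9*(-2811707) = -25305363)
(-3545946 - 1633098)/(U + 3907994) = (-3545946 - 1633098)/(-25305363 + 3907994) = -5179044/(-21397369) = -5179044*(-1/21397369) = 5179044/21397369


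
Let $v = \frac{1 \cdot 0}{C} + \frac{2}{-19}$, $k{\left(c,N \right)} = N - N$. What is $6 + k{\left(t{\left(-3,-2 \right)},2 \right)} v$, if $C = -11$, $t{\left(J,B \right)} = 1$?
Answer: $6$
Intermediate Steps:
$k{\left(c,N \right)} = 0$
$v = - \frac{2}{19}$ ($v = \frac{1 \cdot 0}{-11} + \frac{2}{-19} = 0 \left(- \frac{1}{11}\right) + 2 \left(- \frac{1}{19}\right) = 0 - \frac{2}{19} = - \frac{2}{19} \approx -0.10526$)
$6 + k{\left(t{\left(-3,-2 \right)},2 \right)} v = 6 + 0 \left(- \frac{2}{19}\right) = 6 + 0 = 6$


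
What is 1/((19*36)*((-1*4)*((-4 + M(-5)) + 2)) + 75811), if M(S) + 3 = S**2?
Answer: 1/21091 ≈ 4.7414e-5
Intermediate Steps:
M(S) = -3 + S**2
1/((19*36)*((-1*4)*((-4 + M(-5)) + 2)) + 75811) = 1/((19*36)*((-1*4)*((-4 + (-3 + (-5)**2)) + 2)) + 75811) = 1/(684*(-4*((-4 + (-3 + 25)) + 2)) + 75811) = 1/(684*(-4*((-4 + 22) + 2)) + 75811) = 1/(684*(-4*(18 + 2)) + 75811) = 1/(684*(-4*20) + 75811) = 1/(684*(-80) + 75811) = 1/(-54720 + 75811) = 1/21091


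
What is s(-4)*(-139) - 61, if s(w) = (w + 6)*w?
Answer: 1051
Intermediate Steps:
s(w) = w*(6 + w) (s(w) = (6 + w)*w = w*(6 + w))
s(-4)*(-139) - 61 = -4*(6 - 4)*(-139) - 61 = -4*2*(-139) - 61 = -8*(-139) - 61 = 1112 - 61 = 1051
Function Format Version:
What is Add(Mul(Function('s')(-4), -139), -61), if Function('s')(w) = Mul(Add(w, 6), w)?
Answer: 1051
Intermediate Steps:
Function('s')(w) = Mul(w, Add(6, w)) (Function('s')(w) = Mul(Add(6, w), w) = Mul(w, Add(6, w)))
Add(Mul(Function('s')(-4), -139), -61) = Add(Mul(Mul(-4, Add(6, -4)), -139), -61) = Add(Mul(Mul(-4, 2), -139), -61) = Add(Mul(-8, -139), -61) = Add(1112, -61) = 1051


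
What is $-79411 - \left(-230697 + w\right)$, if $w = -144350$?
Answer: $295636$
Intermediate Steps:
$-79411 - \left(-230697 + w\right) = -79411 + \left(230697 - -144350\right) = -79411 + \left(230697 + 144350\right) = -79411 + 375047 = 295636$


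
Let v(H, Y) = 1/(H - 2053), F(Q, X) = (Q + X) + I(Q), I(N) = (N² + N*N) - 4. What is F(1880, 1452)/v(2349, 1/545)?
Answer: 2093349888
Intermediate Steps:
I(N) = -4 + 2*N² (I(N) = (N² + N²) - 4 = 2*N² - 4 = -4 + 2*N²)
F(Q, X) = -4 + Q + X + 2*Q² (F(Q, X) = (Q + X) + (-4 + 2*Q²) = -4 + Q + X + 2*Q²)
v(H, Y) = 1/(-2053 + H)
F(1880, 1452)/v(2349, 1/545) = (-4 + 1880 + 1452 + 2*1880²)/(1/(-2053 + 2349)) = (-4 + 1880 + 1452 + 2*3534400)/(1/296) = (-4 + 1880 + 1452 + 7068800)/(1/296) = 7072128*296 = 2093349888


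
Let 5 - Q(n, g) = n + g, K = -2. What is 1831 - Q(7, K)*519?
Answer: 1831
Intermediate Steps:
Q(n, g) = 5 - g - n (Q(n, g) = 5 - (n + g) = 5 - (g + n) = 5 + (-g - n) = 5 - g - n)
1831 - Q(7, K)*519 = 1831 - (5 - 1*(-2) - 1*7)*519 = 1831 - (5 + 2 - 7)*519 = 1831 - 0*519 = 1831 - 1*0 = 1831 + 0 = 1831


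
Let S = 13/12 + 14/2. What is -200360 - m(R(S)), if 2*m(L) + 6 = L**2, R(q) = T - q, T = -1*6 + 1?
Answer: -57727465/288 ≈ -2.0044e+5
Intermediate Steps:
T = -5 (T = -6 + 1 = -5)
S = 97/12 (S = 13*(1/12) + 14*(1/2) = 13/12 + 7 = 97/12 ≈ 8.0833)
R(q) = -5 - q
m(L) = -3 + L**2/2
-200360 - m(R(S)) = -200360 - (-3 + (-5 - 1*97/12)**2/2) = -200360 - (-3 + (-5 - 97/12)**2/2) = -200360 - (-3 + (-157/12)**2/2) = -200360 - (-3 + (1/2)*(24649/144)) = -200360 - (-3 + 24649/288) = -200360 - 1*23785/288 = -200360 - 23785/288 = -57727465/288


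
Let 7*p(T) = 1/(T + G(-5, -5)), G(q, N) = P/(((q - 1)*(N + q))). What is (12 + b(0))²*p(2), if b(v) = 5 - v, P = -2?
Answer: 8670/413 ≈ 20.993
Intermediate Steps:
G(q, N) = -2/((-1 + q)*(N + q)) (G(q, N) = -2*1/((N + q)*(q - 1)) = -2*1/((-1 + q)*(N + q)) = -2/((-1 + q)*(N + q)))
p(T) = 1/(7*(-1/30 + T)) (p(T) = 1/(7*(T - 2/((-5)² - 1*(-5) - 1*(-5) - 5*(-5)))) = 1/(7*(T - 2/(25 + 5 + 5 + 25))) = 1/(7*(T - 2/60)) = 1/(7*(T - 2*1/60)) = 1/(7*(T - 1/30)) = 1/(7*(-1/30 + T)))
(12 + b(0))²*p(2) = (12 + (5 - 1*0))²*(30/(7*(-1 + 30*2))) = (12 + (5 + 0))²*(30/(7*(-1 + 60))) = (12 + 5)²*((30/7)/59) = 17²*((30/7)*(1/59)) = 289*(30/413) = 8670/413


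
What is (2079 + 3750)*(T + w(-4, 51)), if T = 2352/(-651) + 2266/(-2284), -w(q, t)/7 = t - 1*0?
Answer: -74620182489/35402 ≈ -2.1078e+6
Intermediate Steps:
w(q, t) = -7*t (w(q, t) = -7*(t - 1*0) = -7*(t + 0) = -7*t)
T = -163027/35402 (T = 2352*(-1/651) + 2266*(-1/2284) = -112/31 - 1133/1142 = -163027/35402 ≈ -4.6050)
(2079 + 3750)*(T + w(-4, 51)) = (2079 + 3750)*(-163027/35402 - 7*51) = 5829*(-163027/35402 - 357) = 5829*(-12801541/35402) = -74620182489/35402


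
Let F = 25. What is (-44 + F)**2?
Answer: 361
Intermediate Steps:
(-44 + F)**2 = (-44 + 25)**2 = (-19)**2 = 361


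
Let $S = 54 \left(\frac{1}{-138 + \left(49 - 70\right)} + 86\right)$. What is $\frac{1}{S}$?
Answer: $\frac{53}{246114} \approx 0.00021535$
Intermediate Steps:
$S = \frac{246114}{53}$ ($S = 54 \left(\frac{1}{-138 + \left(49 - 70\right)} + 86\right) = 54 \left(\frac{1}{-138 - 21} + 86\right) = 54 \left(\frac{1}{-159} + 86\right) = 54 \left(- \frac{1}{159} + 86\right) = 54 \cdot \frac{13673}{159} = \frac{246114}{53} \approx 4643.7$)
$\frac{1}{S} = \frac{1}{\frac{246114}{53}} = \frac{53}{246114}$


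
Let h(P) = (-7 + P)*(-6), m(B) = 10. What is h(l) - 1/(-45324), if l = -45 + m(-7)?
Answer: 11421649/45324 ≈ 252.00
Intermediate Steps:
l = -35 (l = -45 + 10 = -35)
h(P) = 42 - 6*P
h(l) - 1/(-45324) = (42 - 6*(-35)) - 1/(-45324) = (42 + 210) - 1*(-1/45324) = 252 + 1/45324 = 11421649/45324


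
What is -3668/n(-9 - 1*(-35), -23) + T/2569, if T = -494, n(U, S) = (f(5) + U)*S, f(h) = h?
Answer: 9070870/1831697 ≈ 4.9522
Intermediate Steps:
n(U, S) = S*(5 + U) (n(U, S) = (5 + U)*S = S*(5 + U))
-3668/n(-9 - 1*(-35), -23) + T/2569 = -3668*(-1/(23*(5 + (-9 - 1*(-35))))) - 494/2569 = -3668*(-1/(23*(5 + (-9 + 35)))) - 494*1/2569 = -3668*(-1/(23*(5 + 26))) - 494/2569 = -3668/((-23*31)) - 494/2569 = -3668/(-713) - 494/2569 = -3668*(-1/713) - 494/2569 = 3668/713 - 494/2569 = 9070870/1831697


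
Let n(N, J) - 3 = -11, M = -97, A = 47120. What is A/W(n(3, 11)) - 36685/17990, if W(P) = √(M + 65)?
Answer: -7337/3598 - 5890*I*√2 ≈ -2.0392 - 8329.7*I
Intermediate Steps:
n(N, J) = -8 (n(N, J) = 3 - 11 = -8)
W(P) = 4*I*√2 (W(P) = √(-97 + 65) = √(-32) = 4*I*√2)
A/W(n(3, 11)) - 36685/17990 = 47120/((4*I*√2)) - 36685/17990 = 47120*(-I*√2/8) - 36685*1/17990 = -5890*I*√2 - 7337/3598 = -7337/3598 - 5890*I*√2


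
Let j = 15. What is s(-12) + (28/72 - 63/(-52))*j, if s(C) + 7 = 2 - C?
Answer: 4837/156 ≈ 31.006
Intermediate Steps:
s(C) = -5 - C (s(C) = -7 + (2 - C) = -5 - C)
s(-12) + (28/72 - 63/(-52))*j = (-5 - 1*(-12)) + (28/72 - 63/(-52))*15 = (-5 + 12) + (28*(1/72) - 63*(-1/52))*15 = 7 + (7/18 + 63/52)*15 = 7 + (749/468)*15 = 7 + 3745/156 = 4837/156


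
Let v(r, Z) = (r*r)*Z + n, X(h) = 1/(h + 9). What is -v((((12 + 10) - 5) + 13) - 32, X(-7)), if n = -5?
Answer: 3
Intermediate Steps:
X(h) = 1/(9 + h)
v(r, Z) = -5 + Z*r² (v(r, Z) = (r*r)*Z - 5 = r²*Z - 5 = Z*r² - 5 = -5 + Z*r²)
-v((((12 + 10) - 5) + 13) - 32, X(-7)) = -(-5 + ((((12 + 10) - 5) + 13) - 32)²/(9 - 7)) = -(-5 + (((22 - 5) + 13) - 32)²/2) = -(-5 + ((17 + 13) - 32)²/2) = -(-5 + (30 - 32)²/2) = -(-5 + (½)*(-2)²) = -(-5 + (½)*4) = -(-5 + 2) = -1*(-3) = 3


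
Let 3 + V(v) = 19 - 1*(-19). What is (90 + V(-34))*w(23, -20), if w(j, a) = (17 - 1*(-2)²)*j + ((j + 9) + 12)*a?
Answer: -72625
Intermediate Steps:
V(v) = 35 (V(v) = -3 + (19 - 1*(-19)) = -3 + (19 + 19) = -3 + 38 = 35)
w(j, a) = 13*j + a*(21 + j) (w(j, a) = (17 - 1*4)*j + ((9 + j) + 12)*a = (17 - 4)*j + (21 + j)*a = 13*j + a*(21 + j))
(90 + V(-34))*w(23, -20) = (90 + 35)*(13*23 + 21*(-20) - 20*23) = 125*(299 - 420 - 460) = 125*(-581) = -72625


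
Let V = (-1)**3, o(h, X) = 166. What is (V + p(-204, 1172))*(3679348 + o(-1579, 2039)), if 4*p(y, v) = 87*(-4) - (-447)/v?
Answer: -758158340429/2344 ≈ -3.2345e+8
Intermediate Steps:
V = -1
p(y, v) = -87 + 447/(4*v) (p(y, v) = (87*(-4) - (-447)/v)/4 = (-348 + 447/v)/4 = -87 + 447/(4*v))
(V + p(-204, 1172))*(3679348 + o(-1579, 2039)) = (-1 + (-87 + (447/4)/1172))*(3679348 + 166) = (-1 + (-87 + (447/4)*(1/1172)))*3679514 = (-1 + (-87 + 447/4688))*3679514 = (-1 - 407409/4688)*3679514 = -412097/4688*3679514 = -758158340429/2344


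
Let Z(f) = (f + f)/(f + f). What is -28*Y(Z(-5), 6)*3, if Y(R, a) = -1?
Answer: 84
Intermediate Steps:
Z(f) = 1 (Z(f) = (2*f)/((2*f)) = (2*f)*(1/(2*f)) = 1)
-28*Y(Z(-5), 6)*3 = -28*(-1)*3 = 28*3 = 84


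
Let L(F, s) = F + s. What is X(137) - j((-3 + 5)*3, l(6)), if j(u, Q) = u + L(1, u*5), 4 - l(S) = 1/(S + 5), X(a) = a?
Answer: 100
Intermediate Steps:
l(S) = 4 - 1/(5 + S) (l(S) = 4 - 1/(S + 5) = 4 - 1/(5 + S))
j(u, Q) = 1 + 6*u (j(u, Q) = u + (1 + u*5) = u + (1 + 5*u) = 1 + 6*u)
X(137) - j((-3 + 5)*3, l(6)) = 137 - (1 + 6*((-3 + 5)*3)) = 137 - (1 + 6*(2*3)) = 137 - (1 + 6*6) = 137 - (1 + 36) = 137 - 1*37 = 137 - 37 = 100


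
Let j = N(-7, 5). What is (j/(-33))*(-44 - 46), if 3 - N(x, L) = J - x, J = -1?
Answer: -90/11 ≈ -8.1818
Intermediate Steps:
N(x, L) = 4 + x (N(x, L) = 3 - (-1 - x) = 3 + (1 + x) = 4 + x)
j = -3 (j = 4 - 7 = -3)
(j/(-33))*(-44 - 46) = (-3/(-33))*(-44 - 46) = -3*(-1/33)*(-90) = (1/11)*(-90) = -90/11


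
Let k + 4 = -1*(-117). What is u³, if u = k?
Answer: 1442897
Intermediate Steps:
k = 113 (k = -4 - 1*(-117) = -4 + 117 = 113)
u = 113
u³ = 113³ = 1442897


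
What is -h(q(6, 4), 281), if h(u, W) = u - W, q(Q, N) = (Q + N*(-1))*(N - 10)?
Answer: 293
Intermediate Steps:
q(Q, N) = (-10 + N)*(Q - N) (q(Q, N) = (Q - N)*(-10 + N) = (-10 + N)*(Q - N))
-h(q(6, 4), 281) = -((-1*4² - 10*6 + 10*4 + 4*6) - 1*281) = -((-1*16 - 60 + 40 + 24) - 281) = -((-16 - 60 + 40 + 24) - 281) = -(-12 - 281) = -1*(-293) = 293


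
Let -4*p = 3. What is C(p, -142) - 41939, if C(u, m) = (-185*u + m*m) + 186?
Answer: -85801/4 ≈ -21450.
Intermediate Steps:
p = -¾ (p = -¼*3 = -¾ ≈ -0.75000)
C(u, m) = 186 + m² - 185*u (C(u, m) = (-185*u + m²) + 186 = (m² - 185*u) + 186 = 186 + m² - 185*u)
C(p, -142) - 41939 = (186 + (-142)² - 185*(-¾)) - 41939 = (186 + 20164 + 555/4) - 41939 = 81955/4 - 41939 = -85801/4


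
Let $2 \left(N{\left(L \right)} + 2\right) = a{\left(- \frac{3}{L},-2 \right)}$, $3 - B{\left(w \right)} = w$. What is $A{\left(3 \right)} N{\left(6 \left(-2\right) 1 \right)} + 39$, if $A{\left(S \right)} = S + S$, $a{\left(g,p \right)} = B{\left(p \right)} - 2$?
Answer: $36$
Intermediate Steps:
$B{\left(w \right)} = 3 - w$
$a{\left(g,p \right)} = 1 - p$ ($a{\left(g,p \right)} = \left(3 - p\right) - 2 = 1 - p$)
$N{\left(L \right)} = - \frac{1}{2}$ ($N{\left(L \right)} = -2 + \frac{1 - -2}{2} = -2 + \frac{1 + 2}{2} = -2 + \frac{1}{2} \cdot 3 = -2 + \frac{3}{2} = - \frac{1}{2}$)
$A{\left(S \right)} = 2 S$
$A{\left(3 \right)} N{\left(6 \left(-2\right) 1 \right)} + 39 = 2 \cdot 3 \left(- \frac{1}{2}\right) + 39 = 6 \left(- \frac{1}{2}\right) + 39 = -3 + 39 = 36$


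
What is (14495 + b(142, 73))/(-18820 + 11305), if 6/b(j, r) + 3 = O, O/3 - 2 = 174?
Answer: -2536627/1315125 ≈ -1.9288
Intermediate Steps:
O = 528 (O = 6 + 3*174 = 6 + 522 = 528)
b(j, r) = 2/175 (b(j, r) = 6/(-3 + 528) = 6/525 = 6*(1/525) = 2/175)
(14495 + b(142, 73))/(-18820 + 11305) = (14495 + 2/175)/(-18820 + 11305) = (2536627/175)/(-7515) = (2536627/175)*(-1/7515) = -2536627/1315125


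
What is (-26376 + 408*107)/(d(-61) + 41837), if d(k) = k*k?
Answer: 960/2531 ≈ 0.37930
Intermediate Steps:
d(k) = k²
(-26376 + 408*107)/(d(-61) + 41837) = (-26376 + 408*107)/((-61)² + 41837) = (-26376 + 43656)/(3721 + 41837) = 17280/45558 = 17280*(1/45558) = 960/2531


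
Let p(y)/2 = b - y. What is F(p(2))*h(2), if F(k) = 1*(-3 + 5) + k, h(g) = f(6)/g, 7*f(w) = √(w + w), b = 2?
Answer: 2*√3/7 ≈ 0.49487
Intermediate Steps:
f(w) = √2*√w/7 (f(w) = √(w + w)/7 = √(2*w)/7 = (√2*√w)/7 = √2*√w/7)
h(g) = 2*√3/(7*g) (h(g) = (√2*√6/7)/g = (2*√3/7)/g = 2*√3/(7*g))
p(y) = 4 - 2*y (p(y) = 2*(2 - y) = 4 - 2*y)
F(k) = 2 + k (F(k) = 1*2 + k = 2 + k)
F(p(2))*h(2) = (2 + (4 - 2*2))*((2/7)*√3/2) = (2 + (4 - 4))*((2/7)*√3*(½)) = (2 + 0)*(√3/7) = 2*(√3/7) = 2*√3/7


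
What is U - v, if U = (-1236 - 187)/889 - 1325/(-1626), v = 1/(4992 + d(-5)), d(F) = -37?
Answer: -5629696229/7162521870 ≈ -0.78599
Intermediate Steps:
v = 1/4955 (v = 1/(4992 - 37) = 1/4955 ≈ 0.00020182)
U = -1135873/1445514 (U = -1423*1/889 - 1325*(-1/1626) = -1423/889 + 1325/1626 = -1135873/1445514 ≈ -0.78579)
U - v = -1135873/1445514 - 1*1/4955 = -1135873/1445514 - 1/4955 = -5629696229/7162521870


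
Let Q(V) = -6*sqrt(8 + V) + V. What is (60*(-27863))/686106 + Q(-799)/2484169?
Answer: -692255374919/284067209319 - 6*I*sqrt(791)/2484169 ≈ -2.4369 - 6.793e-5*I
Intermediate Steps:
Q(V) = V - 6*sqrt(8 + V)
(60*(-27863))/686106 + Q(-799)/2484169 = (60*(-27863))/686106 + (-799 - 6*sqrt(8 - 799))/2484169 = -1671780*1/686106 + (-799 - 6*I*sqrt(791))*(1/2484169) = -278630/114351 + (-799 - 6*I*sqrt(791))*(1/2484169) = -278630/114351 + (-799/2484169 - 6*I*sqrt(791)/2484169) = -692255374919/284067209319 - 6*I*sqrt(791)/2484169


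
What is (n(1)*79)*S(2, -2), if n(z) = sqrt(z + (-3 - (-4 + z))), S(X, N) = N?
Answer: -158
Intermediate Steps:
n(z) = 1 (n(z) = sqrt(z + (-3 + (4 - z))) = sqrt(z + (1 - z)) = sqrt(1) = 1)
(n(1)*79)*S(2, -2) = (1*79)*(-2) = 79*(-2) = -158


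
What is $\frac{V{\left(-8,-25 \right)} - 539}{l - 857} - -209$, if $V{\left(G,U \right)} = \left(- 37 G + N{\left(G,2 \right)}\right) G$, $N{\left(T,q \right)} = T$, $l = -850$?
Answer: $\frac{359606}{1707} \approx 210.67$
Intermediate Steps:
$V{\left(G,U \right)} = - 36 G^{2}$ ($V{\left(G,U \right)} = \left(- 37 G + G\right) G = - 36 G G = - 36 G^{2}$)
$\frac{V{\left(-8,-25 \right)} - 539}{l - 857} - -209 = \frac{- 36 \left(-8\right)^{2} - 539}{-850 - 857} - -209 = \frac{\left(-36\right) 64 - 539}{-1707} + 209 = \left(-2304 - 539\right) \left(- \frac{1}{1707}\right) + 209 = \left(-2843\right) \left(- \frac{1}{1707}\right) + 209 = \frac{2843}{1707} + 209 = \frac{359606}{1707}$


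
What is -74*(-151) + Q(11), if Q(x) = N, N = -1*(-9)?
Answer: 11183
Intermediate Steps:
N = 9
Q(x) = 9
-74*(-151) + Q(11) = -74*(-151) + 9 = 11174 + 9 = 11183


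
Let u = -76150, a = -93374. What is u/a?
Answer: 38075/46687 ≈ 0.81554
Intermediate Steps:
u/a = -76150/(-93374) = -76150*(-1/93374) = 38075/46687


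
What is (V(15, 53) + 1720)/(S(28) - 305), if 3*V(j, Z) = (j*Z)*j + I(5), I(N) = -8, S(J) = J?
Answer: -17077/831 ≈ -20.550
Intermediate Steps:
V(j, Z) = -8/3 + Z*j²/3 (V(j, Z) = ((j*Z)*j - 8)/3 = ((Z*j)*j - 8)/3 = (Z*j² - 8)/3 = (-8 + Z*j²)/3 = -8/3 + Z*j²/3)
(V(15, 53) + 1720)/(S(28) - 305) = ((-8/3 + (⅓)*53*15²) + 1720)/(28 - 305) = ((-8/3 + (⅓)*53*225) + 1720)/(-277) = ((-8/3 + 3975) + 1720)*(-1/277) = (11917/3 + 1720)*(-1/277) = (17077/3)*(-1/277) = -17077/831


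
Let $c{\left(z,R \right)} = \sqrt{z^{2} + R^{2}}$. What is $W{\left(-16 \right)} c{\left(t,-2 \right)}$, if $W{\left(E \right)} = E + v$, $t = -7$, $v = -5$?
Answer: $- 21 \sqrt{53} \approx -152.88$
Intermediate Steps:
$W{\left(E \right)} = -5 + E$ ($W{\left(E \right)} = E - 5 = -5 + E$)
$c{\left(z,R \right)} = \sqrt{R^{2} + z^{2}}$
$W{\left(-16 \right)} c{\left(t,-2 \right)} = \left(-5 - 16\right) \sqrt{\left(-2\right)^{2} + \left(-7\right)^{2}} = - 21 \sqrt{4 + 49} = - 21 \sqrt{53}$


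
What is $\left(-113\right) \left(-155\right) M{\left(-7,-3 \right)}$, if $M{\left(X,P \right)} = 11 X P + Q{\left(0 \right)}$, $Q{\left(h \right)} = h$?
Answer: $4045965$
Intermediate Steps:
$M{\left(X,P \right)} = 11 P X$ ($M{\left(X,P \right)} = 11 X P + 0 = 11 P X + 0 = 11 P X$)
$\left(-113\right) \left(-155\right) M{\left(-7,-3 \right)} = \left(-113\right) \left(-155\right) 11 \left(-3\right) \left(-7\right) = 17515 \cdot 231 = 4045965$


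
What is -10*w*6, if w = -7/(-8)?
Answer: -105/2 ≈ -52.500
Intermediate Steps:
w = 7/8 (w = -7*(-⅛) = 7/8 ≈ 0.87500)
-10*w*6 = -10*7/8*6 = -35/4*6 = -105/2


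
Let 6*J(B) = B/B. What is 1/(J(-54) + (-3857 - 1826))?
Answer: -6/34097 ≈ -0.00017597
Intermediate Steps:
J(B) = 1/6 (J(B) = (B/B)/6 = (1/6)*1 = 1/6)
1/(J(-54) + (-3857 - 1826)) = 1/(1/6 + (-3857 - 1826)) = 1/(1/6 - 5683) = 1/(-34097/6) = -6/34097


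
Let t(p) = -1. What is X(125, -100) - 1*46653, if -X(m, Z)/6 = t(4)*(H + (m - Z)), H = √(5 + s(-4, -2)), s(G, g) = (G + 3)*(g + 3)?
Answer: -45291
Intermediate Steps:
s(G, g) = (3 + G)*(3 + g)
H = 2 (H = √(5 + (9 + 3*(-4) + 3*(-2) - 4*(-2))) = √(5 + (9 - 12 - 6 + 8)) = √(5 - 1) = √4 = 2)
X(m, Z) = 12 - 6*Z + 6*m (X(m, Z) = -(-6)*(2 + (m - Z)) = -(-6)*(2 + m - Z) = -6*(-2 + Z - m) = 12 - 6*Z + 6*m)
X(125, -100) - 1*46653 = (12 - 6*(-100) + 6*125) - 1*46653 = (12 + 600 + 750) - 46653 = 1362 - 46653 = -45291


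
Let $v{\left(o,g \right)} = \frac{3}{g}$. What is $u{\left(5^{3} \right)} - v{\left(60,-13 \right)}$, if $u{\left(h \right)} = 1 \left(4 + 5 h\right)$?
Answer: $\frac{8180}{13} \approx 629.23$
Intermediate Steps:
$u{\left(h \right)} = 4 + 5 h$
$u{\left(5^{3} \right)} - v{\left(60,-13 \right)} = \left(4 + 5 \cdot 5^{3}\right) - \frac{3}{-13} = \left(4 + 5 \cdot 125\right) - 3 \left(- \frac{1}{13}\right) = \left(4 + 625\right) - - \frac{3}{13} = 629 + \frac{3}{13} = \frac{8180}{13}$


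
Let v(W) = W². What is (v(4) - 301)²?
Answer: 81225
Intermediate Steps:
(v(4) - 301)² = (4² - 301)² = (16 - 301)² = (-285)² = 81225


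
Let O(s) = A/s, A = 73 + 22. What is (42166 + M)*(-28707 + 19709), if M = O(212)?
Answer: -40217852213/106 ≈ -3.7941e+8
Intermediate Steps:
A = 95
O(s) = 95/s
M = 95/212 ≈ 0.44811
(42166 + M)*(-28707 + 19709) = (42166 + 95/212)*(-28707 + 19709) = (8939287/212)*(-8998) = -40217852213/106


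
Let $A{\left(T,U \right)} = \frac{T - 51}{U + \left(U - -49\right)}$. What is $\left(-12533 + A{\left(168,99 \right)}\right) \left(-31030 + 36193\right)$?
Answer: $- \frac{1229403234}{19} \approx -6.4705 \cdot 10^{7}$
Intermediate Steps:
$A{\left(T,U \right)} = \frac{-51 + T}{49 + 2 U}$ ($A{\left(T,U \right)} = \frac{-51 + T}{U + \left(U + 49\right)} = \frac{-51 + T}{U + \left(49 + U\right)} = \frac{-51 + T}{49 + 2 U}$)
$\left(-12533 + A{\left(168,99 \right)}\right) \left(-31030 + 36193\right) = \left(-12533 + \frac{-51 + 168}{49 + 2 \cdot 99}\right) \left(-31030 + 36193\right) = \left(-12533 + \frac{1}{49 + 198} \cdot 117\right) 5163 = \left(-12533 + \frac{1}{247} \cdot 117\right) 5163 = \left(-12533 + \frac{9}{19}\right) 5163 = \left(- \frac{238118}{19}\right) 5163 = - \frac{1229403234}{19}$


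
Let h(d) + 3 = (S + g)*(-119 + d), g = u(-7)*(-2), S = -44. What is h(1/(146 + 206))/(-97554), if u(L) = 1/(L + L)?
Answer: -12851917/240373056 ≈ -0.053467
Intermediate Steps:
u(L) = 1/(2*L)
g = 1/7 (g = ((1/2)/(-7))*(-2) = ((1/2)*(-1/7))*(-2) = -1/14*(-2) = 1/7 ≈ 0.14286)
h(d) = 5216 - 307*d/7 (h(d) = -3 + (-44 + 1/7)*(-119 + d) = -3 - 307*(-119 + d)/7 = -3 + (5219 - 307*d/7) = 5216 - 307*d/7)
h(1/(146 + 206))/(-97554) = (5216 - 307/(7*(146 + 206)))/(-97554) = (5216 - 307/7/352)*(-1/97554) = (5216 - 307/7*1/352)*(-1/97554) = (5216 - 307/2464)*(-1/97554) = (12851917/2464)*(-1/97554) = -12851917/240373056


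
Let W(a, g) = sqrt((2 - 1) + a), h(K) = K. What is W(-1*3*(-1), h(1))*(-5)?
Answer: -10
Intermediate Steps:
W(a, g) = sqrt(1 + a)
W(-1*3*(-1), h(1))*(-5) = sqrt(1 - 1*3*(-1))*(-5) = sqrt(1 - 3*(-1))*(-5) = sqrt(1 + 3)*(-5) = sqrt(4)*(-5) = 2*(-5) = -10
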